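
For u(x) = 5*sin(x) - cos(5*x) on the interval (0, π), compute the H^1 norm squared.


||u||_{H^1(0,π)}^2 = 38*π

u'(x) = 5*sin(5*x) + 5*cos(x).
Expand u² and (u')² and integrate term by term on (0, π), using: for integers n ≥ 1, ∫_0^π sin²(nx) dx = ∫_0^π cos²(nx) dx = π/2; for n ≠ n', ∫_0^π sin(nx)sin(n'x) dx = ∫_0^π cos(nx)cos(n'x) dx = 0; and by product-to-sum, ∫_0^π sin(nx)cos(n'x) dx = ½∫_0^π [sin((n+n')x) + sin((n−n')x)] dx, which is 0 when n+n' is even and 2n/(n²−n'²) when n+n' is odd (it need not vanish on (0, π)).
  u² squared terms: (-1)²·∫cos(5x)² dx = 1·π/2 = π/2;  (5)²·∫sin(x)² dx = 25·π/2 = 25*π/2.
  u² cross terms: 2·(-1)·(5)·∫cos(5x)·sin(x) dx = -10·(0) = 0.
  So ∫_0^π u² dx = π/2 + 25*π/2 + 0 = 13*π.
  (u')² squared terms: (5)²·∫cos(x)² dx = 25·π/2 = 25*π/2;  (5)²·∫sin(5x)² dx = 25·π/2 = 25*π/2.
  (u')² cross terms: 2·(5)·(5)·∫cos(x)·sin(5x) dx = 50·(0) = 0.
  So ∫_0^π (u')² dx = 25*π/2 + 25*π/2 + 0 = 25*π.
||u||_{H^1}^2 = (13*π) + (25*π) = 38*π.


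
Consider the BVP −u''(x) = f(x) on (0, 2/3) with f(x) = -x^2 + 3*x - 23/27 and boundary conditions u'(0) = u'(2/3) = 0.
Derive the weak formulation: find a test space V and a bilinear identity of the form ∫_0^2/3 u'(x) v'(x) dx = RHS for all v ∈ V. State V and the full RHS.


V = H^1(0, 2/3) (no boundary constraint on v; u is determined up to an additive constant); weak form: ∫_0^2/3 u'v' dx = ∫_0^2/3 (-x^2 + 3*x - 23/27) v dx for all v ∈ V.

Multiply both sides by a test function v and integrate from 0 to 2/3:
  ∫_0^2/3 −u''(x) v(x) dx = ∫_0^2/3 f(x) v(x) dx.
Integrate the LHS by parts once:
  ∫_0^2/3 −u'' v dx = −[u'(x) v(x)]_0^2/3 + ∫_0^2/3 u'(x) v'(x) dx.
Thus ∫_0^2/3 u'(x) v'(x) dx = ∫_0^2/3 f(x) v(x) dx + [u'(x) v(x)]_0^2/3.
Choose V so that boundary terms are either known or forced to vanish.
u has homogeneous Neumann: u'(0) = u'(2/3) = 0. So [u' v]_0^2/3 = 0·v(2/3) − 0·v(0) = 0 for any v; take V = H^1(0, 2/3).
Weak formulation: find u (satisfying any essential BC) such that ∫_0^2/3 u'(x) v'(x) dx = ∫_0^2/3 f v dx for all v ∈ V (homogeneous Neumann, so boundary terms vanish).
Substituting f(x) = -x^2 + 3*x - 23/27, the right-hand side is ∫_0^2/3 (-x^2 + 3*x - 23/27) v dx.
Compatibility check (pure Neumann): taking v ≡ 1 ∈ V gives 0 = ∫_0^2/3 f dx + (0) − (0), i.e. ∫_0^2/3 f dx must equal u'(0) − u'(2/3) = 0. Indeed ∫_0^2/3 (-x^2 + 3*x - 23/27) dx = 0, so the data are compatible. The solution is then unique only up to an additive constant (fix it e.g. by requiring ∫_0^2/3 u dx = 0).


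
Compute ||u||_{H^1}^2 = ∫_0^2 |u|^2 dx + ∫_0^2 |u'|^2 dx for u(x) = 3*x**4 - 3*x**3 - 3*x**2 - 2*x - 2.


||u||_{H^1}^2 = 49312/105

The H^1 norm (squared) on an interval (0, L) is
  ||u||_{H^1}^2 = ∫_0^L u(x)^2 dx + ∫_0^L u'(x)^2 dx.
Compute u'(x) = 12*x**3 - 9*x**2 - 6*x - 2.
Then u(x)^2 = 9*x**8 - 18*x**7 - 9*x**6 + 6*x**5 + 9*x**4 + 24*x**3 + 16*x**2 + 8*x + 4 and u'(x)^2 = 144*x**6 - 216*x**5 - 63*x**4 + 60*x**3 + 72*x**2 + 24*x + 4.
Integrate each monomial from 0 to 2 using ∫_0^2 c·x^n dx = c·2^(n+1)/(n+1):
  ∫_0^2 u(x)^2 dx = ∫_0^2 (9*x^8 - 18*x^7 - 9*x^6 + 6*x^5 + 9*x^4 + 24*x^3 + 16*x^2 + 8*x + 4) dx. Term by term:
    ∫_0^2 9*x^8 dx = 512;  ∫_0^2 -18*x^7 dx = -576;  ∫_0^2 -9*x^6 dx = -1152/7;
    ∫_0^2 6*x^5 dx = 64;  ∫_0^2 9*x^4 dx = 288/5;  ∫_0^2 24*x^3 dx = 96;
    ∫_0^2 16*x^2 dx = 128/3;  ∫_0^2 8*x dx = 16;  ∫_0^2 4 dx = 8.
  Sum: 512 − 576 − 1152/7 + 64 + 288/5 + 96 + 128/3 + 16 + 8 = 5848/105.
  ∫_0^2 u'(x)^2 dx = ∫_0^2 (144*x^6 - 216*x^5 - 63*x^4 + 60*x^3 + 72*x^2 + 24*x + 4) dx. Term by term:
    ∫_0^2 144*x^6 dx = 18432/7;  ∫_0^2 -216*x^5 dx = -2304;  ∫_0^2 -63*x^4 dx = -2016/5;
    ∫_0^2 60*x^3 dx = 240;  ∫_0^2 72*x^2 dx = 192;  ∫_0^2 24*x dx = 48;
    ∫_0^2 4 dx = 8.
  Sum: 18432/7 − 2304 − 2016/5 + 240 + 192 + 48 + 8 = 14488/35.
Adding: ||u||_{H^1}^2 = 5848/105 + 14488/35 = 49312/105.


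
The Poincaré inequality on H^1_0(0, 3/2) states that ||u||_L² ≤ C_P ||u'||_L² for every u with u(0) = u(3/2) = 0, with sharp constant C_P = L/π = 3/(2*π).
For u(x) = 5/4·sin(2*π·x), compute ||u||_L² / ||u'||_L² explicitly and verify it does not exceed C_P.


||u||_L² / ||u'||_L² = 1/(2*π) < C_P = 3/(2*π).

u(x) = 5/4·sin(2*π·x), so u'(x) = 5*π*cos(2*π*x)/2.
Writing u(x) = A·sin(kπx/L) with A = 5/4 and k = 3, use ∫_0^L sin²(kπx/L) dx = L/2 and ∫_0^L cos²(kπx/L) dx = L/2.
u² = 25/16·sin²(2*π·x) and (u')² = 25*π^2/4·cos²(2*π·x), and each of sin², cos² integrates to L/2 = 3/4 over (0, 3/2).
∫_0^3/2 u² dx = 75/64, so ||u||_L² = 5*sqrt(3)/8.
∫_0^3/2 (u')² dx = 75*π^2/16, so ||u'||_L² = 5*sqrt(3)*π/4.
Ratio ||u||_L² / ||u'||_L² = 1/(2*π).
Sharp Poincaré constant on H^1_0(0, 3/2) is C_P = L/π = 3/(2*π), achieved by sin(2*π/3·x).
This is the k = 3 harmonic; the ratio L/(kπ) is strictly less than C_P = L/π, consistent with the sharp inequality ||u||_L² ≤ C_P ||u'||_L².


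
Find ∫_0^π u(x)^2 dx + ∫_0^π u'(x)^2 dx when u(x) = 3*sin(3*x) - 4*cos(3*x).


||u||_{H^1(0,π)}^2 = 125*π

u'(x) = 12*sin(3*x) + 9*cos(3*x).
Expand u² and (u')² and integrate term by term on (0, π), using: for integers n ≥ 1, ∫_0^π sin²(nx) dx = ∫_0^π cos²(nx) dx = π/2; for n ≠ n', ∫_0^π sin(nx)sin(n'x) dx = ∫_0^π cos(nx)cos(n'x) dx = 0; and by product-to-sum, ∫_0^π sin(nx)cos(n'x) dx = ½∫_0^π [sin((n+n')x) + sin((n−n')x)] dx, which is 0 when n+n' is even and 2n/(n²−n'²) when n+n' is odd (it need not vanish on (0, π)).
  u² squared terms: (-4)²·∫cos(3x)² dx = 16·π/2 = 8*π;  (3)²·∫sin(3x)² dx = 9·π/2 = 9*π/2.
  u² cross terms: 2·(-4)·(3)·∫cos(3x)·sin(3x) dx = -24·(0) = 0.
  So ∫_0^π u² dx = 8*π + 9*π/2 + 0 = 25*π/2.
  (u')² squared terms: (9)²·∫cos(3x)² dx = 81·π/2 = 81*π/2;  (12)²·∫sin(3x)² dx = 144·π/2 = 72*π.
  (u')² cross terms: 2·(9)·(12)·∫cos(3x)·sin(3x) dx = 216·(0) = 0.
  So ∫_0^π (u')² dx = 81*π/2 + 72*π + 0 = 225*π/2.
||u||_{H^1}^2 = (25*π/2) + (225*π/2) = 125*π.


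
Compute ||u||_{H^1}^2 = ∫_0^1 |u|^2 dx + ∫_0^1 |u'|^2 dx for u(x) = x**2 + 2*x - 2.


||u||_{H^1}^2 = 158/15

The H^1 norm (squared) on an interval (0, L) is
  ||u||_{H^1}^2 = ∫_0^L u(x)^2 dx + ∫_0^L u'(x)^2 dx.
Compute u'(x) = 2*x + 2.
Then u(x)^2 = x**4 + 4*x**3 - 8*x + 4 and u'(x)^2 = 4*x**2 + 8*x + 4.
Integrate each monomial from 0 to 1 using ∫_0^1 c·x^n dx = c·1^(n+1)/(n+1):
  ∫_0^1 u(x)^2 dx = ∫_0^1 (x^4 + 4*x^3 - 8*x + 4) dx. Term by term:
    ∫_0^1 x^4 dx = 1/5;  ∫_0^1 4*x^3 dx = 1;  ∫_0^1 -8*x dx = -4;
    ∫_0^1 4 dx = 4.
  Sum: 1/5 + 1 − 4 + 4 = 6/5.
  ∫_0^1 u'(x)^2 dx = ∫_0^1 (4*x^2 + 8*x + 4) dx. Term by term:
    ∫_0^1 4*x^2 dx = 4/3;  ∫_0^1 8*x dx = 4;  ∫_0^1 4 dx = 4.
  Sum: 4/3 + 4 + 4 = 28/3.
Adding: ||u||_{H^1}^2 = 6/5 + 28/3 = 158/15.


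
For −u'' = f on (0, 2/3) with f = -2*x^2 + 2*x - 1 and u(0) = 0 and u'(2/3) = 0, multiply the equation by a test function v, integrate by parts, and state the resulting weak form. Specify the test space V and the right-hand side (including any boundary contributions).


V = {v ∈ H^1(0, 2/3) : v(0) = 0} (test functions vanish at x = 0 where u is specified); weak form: ∫_0^2/3 u'v' dx = ∫_0^2/3 (-2*x^2 + 2*x - 1) v dx for all v ∈ V.

Multiply both sides by a test function v and integrate from 0 to 2/3:
  ∫_0^2/3 −u''(x) v(x) dx = ∫_0^2/3 f(x) v(x) dx.
Integrate the LHS by parts once:
  ∫_0^2/3 −u'' v dx = −[u'(x) v(x)]_0^2/3 + ∫_0^2/3 u'(x) v'(x) dx.
Thus ∫_0^2/3 u'(x) v'(x) dx = ∫_0^2/3 f(x) v(x) dx + [u'(x) v(x)]_0^2/3.
Choose V so that boundary terms are either known or forced to vanish.
Mixed BC: u(0) = 0 (Dirichlet) and u'(2/3) = 0 (Neumann). Define V = {v ∈ H^1(0, 2/3) : v(0) = 0}. Then [u' v]_0^2/3 = u'(2/3)·v(2/3) − u'(0)·0 = 0.
Weak formulation: find u (satisfying any essential BC) such that ∫_0^2/3 u'(x) v'(x) dx = ∫_0^2/3 f v dx for all v ∈ V (Dirichlet at 0 absorbed into V; the Neumann datum at x = 2/3 is zero, so no boundary term remains).
Substituting f(x) = -2*x^2 + 2*x - 1, the right-hand side is ∫_0^2/3 (-2*x^2 + 2*x - 1) v dx.


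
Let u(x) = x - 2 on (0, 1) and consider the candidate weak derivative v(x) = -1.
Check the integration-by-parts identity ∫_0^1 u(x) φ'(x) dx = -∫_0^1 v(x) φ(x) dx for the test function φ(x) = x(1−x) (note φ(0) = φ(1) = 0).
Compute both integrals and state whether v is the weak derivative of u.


LHS = -1/6, RHS = 1/6. No, v is not the weak derivative of u.

u(x) = x - 2, classical derivative u'(x) = 1.
φ(x) = x(1−x), so φ'(x) = 1 - 2*x.
Note φ(0) = φ(1) = 0, so the boundary term u·φ vanishes.
LHS = ∫_0^1 u(x) φ'(x) dx = ∫_0^1 (-2*x^2 + 5*x - 2) dx. Term by term:
  ∫_0^1 -2*x^2 dx = -2/3;  ∫_0^1 5*x dx = 5/2;  ∫_0^1 -2 dx = -2.
Sum: -2/3 + 5/2 − 2 = -1/6.
So LHS = -1/6.
∫_0^1 v(x) φ(x) dx = ∫_0^1 (x^2 - x) dx. Term by term:
  ∫_0^1 x^2 dx = 1/3;  ∫_0^1 -x dx = -1/2.
Sum: 1/3 − 1/2 = -1/6.
So RHS = -∫_0^1 v(x) φ(x) dx = 1/6.
LHS − RHS = -1/3 ≠ 0, so the identity fails.
(For a valid weak derivative the identity must hold for EVERY test function, in particular this one. The failure shows v is NOT the weak derivative of u.)
Correct weak derivative would be u'(x) = 1.


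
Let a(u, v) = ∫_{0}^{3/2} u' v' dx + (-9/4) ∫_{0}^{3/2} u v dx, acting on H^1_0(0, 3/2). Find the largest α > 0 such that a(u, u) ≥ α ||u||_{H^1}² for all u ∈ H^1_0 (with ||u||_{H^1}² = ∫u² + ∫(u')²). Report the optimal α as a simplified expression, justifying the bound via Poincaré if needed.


α = (-81 + 16*π^2)/(4*(9 + 4*π^2))

Coercivity of a(·,·) on H^1_0(0, 3/2) means a(u, u) ≥ α ||u||_{H^1}² for every u ∈ H^1_0.
The interval has length L = 3/2, and Poincaré/coercivity depend only on L. Here a(u, u) = ∫(u')² + (-9/4)·∫u².
Here c = -9/4 < 0 with |c| < (π/L)² = 4*π^2/9, so coercivity still holds. The condition a(u,u) ≥ α||u||_{H^1}² reads (1−α)∫(u')² ≥ (α−c)∫u². Any admissible α is ≤ 1 (rapidly oscillating u have ∫u²/∫(u')² → 0), and α = 1 would force 0 ≥ (1−c)∫u², impossible since c < 1; so 1−α > 0. By the sharp Poincaré inequality on H^1_0 of an interval of length L, ∫(u')² ≥ (π/L)²∫u² with equality for the first sine mode sin(π(x−x₀)/L) (x₀ the left endpoint), so the inequality holds for all u iff (1−α)(π/L)² ≥ α − c, i.e. α ≤ ((π/L)² + c)/((π/L)² + 1) = (1 + c(L/π)²)/(1 + (L/π)²). (Direct route, valid since c ≤ 0: Poincaré gives c∫u² ≥ c(L/π)²∫(u')², so a(u,u) ≥ (1 + c(L/π)²)∫(u')², while ||u||_{H^1}² ≤ (1 + (L/π)²)∫(u')²; dividing yields the same α.) With (π/L)² = 4*π^2/9 and c = -9/4, the largest admissible constant is α = ((π/L)² + c)/((π/L)² + 1).
Simplifying, α = (-81 + 16*π^2)/(4*(9 + 4*π^2)).


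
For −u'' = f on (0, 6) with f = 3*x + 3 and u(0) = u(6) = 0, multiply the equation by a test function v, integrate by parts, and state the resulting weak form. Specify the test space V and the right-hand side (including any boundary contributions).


V = H^1_0(0, 6) (so v(0) = v(6) = 0); weak form: ∫_0^6 u'v' dx = ∫_0^6 (3*x + 3) v dx for all v ∈ V.

Multiply both sides by a test function v and integrate from 0 to 6:
  ∫_0^6 −u''(x) v(x) dx = ∫_0^6 f(x) v(x) dx.
Integrate the LHS by parts once:
  ∫_0^6 −u'' v dx = −[u'(x) v(x)]_0^6 + ∫_0^6 u'(x) v'(x) dx.
Thus ∫_0^6 u'(x) v'(x) dx = ∫_0^6 f(x) v(x) dx + [u'(x) v(x)]_0^6.
Choose V so that boundary terms are either known or forced to vanish.
u is Dirichlet: u(0) = u(6) = 0. Let V = H^1_0(0, 6); then v(0) = v(6) = 0, and [u' v]_0^6 = 0.
Weak formulation: find u (satisfying any essential BC) such that ∫_0^6 u'(x) v'(x) dx = ∫_0^6 f v dx for all v ∈ V.
Substituting f(x) = 3*x + 3, the right-hand side is ∫_0^6 (3*x + 3) v dx.


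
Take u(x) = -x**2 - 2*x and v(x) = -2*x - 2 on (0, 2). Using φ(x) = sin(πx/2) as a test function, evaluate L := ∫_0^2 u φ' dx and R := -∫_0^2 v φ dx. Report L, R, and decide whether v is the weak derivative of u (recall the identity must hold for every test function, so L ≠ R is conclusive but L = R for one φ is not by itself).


LHS = 16/π, RHS = 16/π. Yes, v = u' weakly.

u(x) = -x**2 - 2*x, classical derivative u'(x) = -2*x - 2.
φ(x) = sin(πx/2), so φ'(x) = π*cos(π*x/2)/2.
Note φ(0) = φ(2) = 0, so the boundary term u·φ vanishes.
LHS = ∫_0^2 u(x) φ'(x) dx = ∫_0^2 (-π*x^2*cos(π*x/2)/2 - π*x*cos(π*x/2)) dx. Term by term:
  ∫_0^2 -π*x*cos(π*x/2) dx = 8/π;  ∫_0^2 -π*x^2*cos(π*x/2)/2 dx = 8/π.
Sum: 8/π + 8/π = 16/π.
So LHS = 16/π.
∫_0^2 v(x) φ(x) dx = ∫_0^2 (-2*x*sin(π*x/2) - 2*sin(π*x/2)) dx. Term by term:
  ∫_0^2 -2*sin(π*x/2) dx = -8/π;  ∫_0^2 -2*x*sin(π*x/2) dx = -8/π.
Sum: -8/π − 8/π = -16/π.
So RHS = -∫_0^2 v(x) φ(x) dx = 16/π.
LHS = RHS, so the identity holds for this test φ.
Moreover u is smooth here and v(x) = u'(x) = -2*x - 2 pointwise, so the identity holds for every test function. Hence v is the weak derivative of u.


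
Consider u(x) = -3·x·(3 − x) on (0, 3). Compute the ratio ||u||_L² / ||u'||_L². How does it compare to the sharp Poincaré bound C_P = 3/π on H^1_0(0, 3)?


||u||_L² / ||u'||_L² = 3*sqrt(10)/10 < C_P = 3/π.

u(x) = -3·x·(3 − x), so u'(x) = 6*x - 9.
u(x) = -3·x·(3 − x) vanishes at x = 0 and x = 3, so u ∈ H^1_0(0, 3). Differentiate via the product rule and integrate the resulting polynomials term by term.
  ∫_0^3 u² dx = ∫_0^3 (9*x^4 - 54*x^3 + 81*x^2) dx. Term by term:
    ∫_0^3 9*x^4 dx = 2187/5;  ∫_0^3 -54*x^3 dx = -2187/2;  ∫_0^3 81*x^2 dx = 729.
  Sum: 2187/5 − 2187/2 + 729 = 729/10.
  ∫_0^3 (u')² dx = ∫_0^3 (36*x^2 - 108*x + 81) dx. Term by term:
    ∫_0^3 36*x^2 dx = 324;  ∫_0^3 -108*x dx = -486;  ∫_0^3 81 dx = 243.
  Sum: 324 − 486 + 243 = 81.
∫_0^3 u² dx = 729/10, so ||u||_L² = 27*sqrt(10)/10.
∫_0^3 (u')² dx = 81, so ||u'||_L² = 9.
Ratio ||u||_L² / ||u'||_L² = 3*sqrt(10)/10.
Sharp Poincaré constant on H^1_0(0, 3) is C_P = L/π = 3/π, achieved by sin(π/3·x).
A polynomial bump cannot attain the sharp Poincaré constant (only the first sine eigenfunction does), so the ratio is strictly less than C_P, consistent with ||u||_L² ≤ C_P ||u'||_L².


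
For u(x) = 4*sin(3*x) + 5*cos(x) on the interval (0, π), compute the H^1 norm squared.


||u||_{H^1(0,π)}^2 = 105*π

u'(x) = -5*sin(x) + 12*cos(3*x).
Expand u² and (u')² and integrate term by term on (0, π), using: for integers n ≥ 1, ∫_0^π sin²(nx) dx = ∫_0^π cos²(nx) dx = π/2; for n ≠ n', ∫_0^π sin(nx)sin(n'x) dx = ∫_0^π cos(nx)cos(n'x) dx = 0; and by product-to-sum, ∫_0^π sin(nx)cos(n'x) dx = ½∫_0^π [sin((n+n')x) + sin((n−n')x)] dx, which is 0 when n+n' is even and 2n/(n²−n'²) when n+n' is odd (it need not vanish on (0, π)).
  u² squared terms: (4)²·∫sin(3x)² dx = 16·π/2 = 8*π;  (5)²·∫cos(x)² dx = 25·π/2 = 25*π/2.
  u² cross terms: 2·(4)·(5)·∫sin(3x)·cos(x) dx = 40·(0) = 0.
  So ∫_0^π u² dx = 8*π + 25*π/2 + 0 = 41*π/2.
  (u')² squared terms: (-5)²·∫sin(x)² dx = 25·π/2 = 25*π/2;  (12)²·∫cos(3x)² dx = 144·π/2 = 72*π.
  (u')² cross terms: 2·(-5)·(12)·∫sin(x)·cos(3x) dx = -120·(0) = 0.
  So ∫_0^π (u')² dx = 25*π/2 + 72*π + 0 = 169*π/2.
||u||_{H^1}^2 = (41*π/2) + (169*π/2) = 105*π.


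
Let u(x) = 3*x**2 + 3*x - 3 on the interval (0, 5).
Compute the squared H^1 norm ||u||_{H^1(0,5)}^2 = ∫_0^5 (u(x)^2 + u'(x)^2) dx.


||u||_{H^1}^2 = 19755/2

The H^1 norm (squared) on an interval (0, L) is
  ||u||_{H^1}^2 = ∫_0^L u(x)^2 dx + ∫_0^L u'(x)^2 dx.
Compute u'(x) = 6*x + 3.
Then u(x)^2 = 9*x**4 + 18*x**3 - 9*x**2 - 18*x + 9 and u'(x)^2 = 36*x**2 + 36*x + 9.
Integrate each monomial from 0 to 5 using ∫_0^5 c·x^n dx = c·5^(n+1)/(n+1):
  ∫_0^5 u(x)^2 dx = ∫_0^5 (9*x^4 + 18*x^3 - 9*x^2 - 18*x + 9) dx. Term by term:
    ∫_0^5 9*x^4 dx = 5625;  ∫_0^5 18*x^3 dx = 5625/2;  ∫_0^5 -9*x^2 dx = -375;
    ∫_0^5 -18*x dx = -225;  ∫_0^5 9 dx = 45.
  Sum: 5625 + 5625/2 − 375 − 225 + 45 = 15765/2.
  ∫_0^5 u'(x)^2 dx = ∫_0^5 (36*x^2 + 36*x + 9) dx. Term by term:
    ∫_0^5 36*x^2 dx = 1500;  ∫_0^5 36*x dx = 450;  ∫_0^5 9 dx = 45.
  Sum: 1500 + 450 + 45 = 1995.
Adding: ||u||_{H^1}^2 = 15765/2 + 1995 = 19755/2.


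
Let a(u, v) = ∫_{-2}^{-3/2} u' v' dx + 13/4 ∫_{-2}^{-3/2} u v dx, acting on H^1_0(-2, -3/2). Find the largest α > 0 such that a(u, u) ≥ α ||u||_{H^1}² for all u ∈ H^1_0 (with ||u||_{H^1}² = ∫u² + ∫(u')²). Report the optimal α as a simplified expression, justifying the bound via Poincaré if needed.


α = 1

Coercivity of a(·,·) on H^1_0(-2, -3/2) means a(u, u) ≥ α ||u||_{H^1}² for every u ∈ H^1_0.
The interval has length L = 1/2, and Poincaré/coercivity depend only on L. Here a(u, u) = ∫(u')² + (13/4)·∫u².
Here c = 13/4 ≥ 1, so a(u,u) = ∫(u')² + c∫u² ≥ ∫(u')² + ∫u² = ||u||_{H^1}², i.e. α = 1 works. No larger α is possible: a(u,u) ≥ α||u||_{H^1}² means (1−α)∫(u')² ≥ (α−c)∫u², and for the modes u_n = sin(nπ(x−x₀)/L) (x₀ the left endpoint) one has ∫u_n²/∫(u_n')² = (L/(nπ))² → 0, so a(u_n,u_n)/||u_n||_{H^1}² → 1. Hence the optimal constant is α = 1.
Therefore α = 1.


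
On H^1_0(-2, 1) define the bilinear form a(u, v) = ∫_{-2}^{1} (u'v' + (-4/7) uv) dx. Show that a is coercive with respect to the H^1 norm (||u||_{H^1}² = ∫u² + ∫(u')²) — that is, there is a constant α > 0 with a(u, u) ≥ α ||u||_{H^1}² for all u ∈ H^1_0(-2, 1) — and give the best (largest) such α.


α = (-36/7 + π^2)/(9 + π^2)

Coercivity of a(·,·) on H^1_0(-2, 1) means a(u, u) ≥ α ||u||_{H^1}² for every u ∈ H^1_0.
The interval has length L = 3, and Poincaré/coercivity depend only on L. Here a(u, u) = ∫(u')² + (-4/7)·∫u².
Here c = -4/7 < 0 with |c| < (π/L)² = π^2/9, so coercivity still holds. The condition a(u,u) ≥ α||u||_{H^1}² reads (1−α)∫(u')² ≥ (α−c)∫u². Any admissible α is ≤ 1 (rapidly oscillating u have ∫u²/∫(u')² → 0), and α = 1 would force 0 ≥ (1−c)∫u², impossible since c < 1; so 1−α > 0. By the sharp Poincaré inequality on H^1_0 of an interval of length L, ∫(u')² ≥ (π/L)²∫u² with equality for the first sine mode sin(π(x−x₀)/L) (x₀ the left endpoint), so the inequality holds for all u iff (1−α)(π/L)² ≥ α − c, i.e. α ≤ ((π/L)² + c)/((π/L)² + 1) = (1 + c(L/π)²)/(1 + (L/π)²). (Direct route, valid since c ≤ 0: Poincaré gives c∫u² ≥ c(L/π)²∫(u')², so a(u,u) ≥ (1 + c(L/π)²)∫(u')², while ||u||_{H^1}² ≤ (1 + (L/π)²)∫(u')²; dividing yields the same α.) With (π/L)² = π^2/9 and c = -4/7, the largest admissible constant is α = ((π/L)² + c)/((π/L)² + 1).
Simplifying, α = (-36/7 + π^2)/(9 + π^2).


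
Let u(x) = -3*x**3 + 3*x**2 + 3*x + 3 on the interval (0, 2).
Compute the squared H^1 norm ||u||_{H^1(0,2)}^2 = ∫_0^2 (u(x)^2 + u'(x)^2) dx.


||u||_{H^1}^2 = 5928/35

The H^1 norm (squared) on an interval (0, L) is
  ||u||_{H^1}^2 = ∫_0^L u(x)^2 dx + ∫_0^L u'(x)^2 dx.
Compute u'(x) = -9*x**2 + 6*x + 3.
Then u(x)^2 = 9*x**6 - 18*x**5 - 9*x**4 + 27*x**2 + 18*x + 9 and u'(x)^2 = 81*x**4 - 108*x**3 - 18*x**2 + 36*x + 9.
Integrate each monomial from 0 to 2 using ∫_0^2 c·x^n dx = c·2^(n+1)/(n+1):
  ∫_0^2 u(x)^2 dx = ∫_0^2 (9*x^6 - 18*x^5 - 9*x^4 + 27*x^2 + 18*x + 9) dx. Term by term:
    ∫_0^2 9*x^6 dx = 1152/7;  ∫_0^2 -18*x^5 dx = -192;  ∫_0^2 -9*x^4 dx = -288/5;
    ∫_0^2 27*x^2 dx = 72;  ∫_0^2 18*x dx = 36;  ∫_0^2 9 dx = 18.
  Sum: 1152/7 − 192 − 288/5 + 72 + 36 + 18 = 1434/35.
  ∫_0^2 u'(x)^2 dx = ∫_0^2 (81*x^4 - 108*x^3 - 18*x^2 + 36*x + 9) dx. Term by term:
    ∫_0^2 81*x^4 dx = 2592/5;  ∫_0^2 -108*x^3 dx = -432;  ∫_0^2 -18*x^2 dx = -48;
    ∫_0^2 36*x dx = 72;  ∫_0^2 9 dx = 18.
  Sum: 2592/5 − 432 − 48 + 72 + 18 = 642/5.
Adding: ||u||_{H^1}^2 = 1434/35 + 642/5 = 5928/35.


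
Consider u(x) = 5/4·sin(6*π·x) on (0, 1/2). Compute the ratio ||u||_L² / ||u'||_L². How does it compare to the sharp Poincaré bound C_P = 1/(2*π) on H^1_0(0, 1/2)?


||u||_L² / ||u'||_L² = 1/(6*π) < C_P = 1/(2*π).

u(x) = 5/4·sin(6*π·x), so u'(x) = 15*π*cos(6*π*x)/2.
Writing u(x) = A·sin(kπx/L) with A = 5/4 and k = 3, use ∫_0^L sin²(kπx/L) dx = L/2 and ∫_0^L cos²(kπx/L) dx = L/2.
u² = 25/16·sin²(6*π·x) and (u')² = 225*π^2/4·cos²(6*π·x), and each of sin², cos² integrates to L/2 = 1/4 over (0, 1/2).
∫_0^1/2 u² dx = 25/64, so ||u||_L² = 5/8.
∫_0^1/2 (u')² dx = 225*π^2/16, so ||u'||_L² = 15*π/4.
Ratio ||u||_L² / ||u'||_L² = 1/(6*π).
Sharp Poincaré constant on H^1_0(0, 1/2) is C_P = L/π = 1/(2*π), achieved by sin(2*π·x).
This is the k = 3 harmonic; the ratio L/(kπ) is strictly less than C_P = L/π, consistent with the sharp inequality ||u||_L² ≤ C_P ||u'||_L².


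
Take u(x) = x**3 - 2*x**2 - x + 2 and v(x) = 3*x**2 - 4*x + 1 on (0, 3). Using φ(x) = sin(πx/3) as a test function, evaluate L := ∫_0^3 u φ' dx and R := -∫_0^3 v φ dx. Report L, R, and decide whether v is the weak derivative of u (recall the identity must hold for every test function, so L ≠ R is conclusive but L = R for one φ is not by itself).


LHS = -39/π + 324/π^3, RHS = -51/π + 324/π^3. No, v is not the weak derivative of u.

u(x) = x**3 - 2*x**2 - x + 2, classical derivative u'(x) = 3*x**2 - 4*x - 1.
φ(x) = sin(πx/3), so φ'(x) = π*cos(π*x/3)/3.
Note φ(0) = φ(3) = 0, so the boundary term u·φ vanishes.
LHS = ∫_0^3 u(x) φ'(x) dx = ∫_0^3 (π*x^3*cos(π*x/3)/3 - 2*π*x^2*cos(π*x/3)/3 - π*x*cos(π*x/3)/3 + 2*π*cos(π*x/3)/3) dx. Term by term:
  ∫_0^3 2*π*cos(π*x/3)/3 dx = 0;  ∫_0^3 -2*π*x^2*cos(π*x/3)/3 dx = 36/π;  ∫_0^3 -π*x*cos(π*x/3)/3 dx = 6/π;
  ∫_0^3 π*x^3*cos(π*x/3)/3 dx = -81/π + 324/π^3.
Sum: 0 + 36/π + 6/π + -81/π + 324/π^3 = -39/π + 324/π^3.
So LHS = -39/π + 324/π^3.
∫_0^3 v(x) φ(x) dx = ∫_0^3 (3*x^2*sin(π*x/3) - 4*x*sin(π*x/3) + sin(π*x/3)) dx. Term by term:
  ∫_0^3 -4*x*sin(π*x/3) dx = -36/π;  ∫_0^3 3*x^2*sin(π*x/3) dx = -324/π^3 + 81/π;  ∫_0^3 sin(π*x/3) dx = 6/π.
Sum: -36/π + -324/π^3 + 81/π + 6/π = -324/π^3 + 51/π.
So RHS = -∫_0^3 v(x) φ(x) dx = -51/π + 324/π^3.
LHS − RHS = 12/π ≠ 0, so the identity fails.
(For a valid weak derivative the identity must hold for EVERY test function, in particular this one. The failure shows v is NOT the weak derivative of u.)
Correct weak derivative would be u'(x) = 3*x**2 - 4*x - 1.


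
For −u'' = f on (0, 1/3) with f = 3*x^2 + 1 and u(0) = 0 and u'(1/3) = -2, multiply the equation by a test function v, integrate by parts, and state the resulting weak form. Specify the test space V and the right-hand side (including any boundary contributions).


V = {v ∈ H^1(0, 1/3) : v(0) = 0} (test functions vanish at x = 0 where u is specified); weak form: ∫_0^1/3 u'v' dx = ∫_0^1/3 (3*x^2 + 1) v dx − 2·v(1/3) for all v ∈ V.

Multiply both sides by a test function v and integrate from 0 to 1/3:
  ∫_0^1/3 −u''(x) v(x) dx = ∫_0^1/3 f(x) v(x) dx.
Integrate the LHS by parts once:
  ∫_0^1/3 −u'' v dx = −[u'(x) v(x)]_0^1/3 + ∫_0^1/3 u'(x) v'(x) dx.
Thus ∫_0^1/3 u'(x) v'(x) dx = ∫_0^1/3 f(x) v(x) dx + [u'(x) v(x)]_0^1/3.
Choose V so that boundary terms are either known or forced to vanish.
Mixed BC: u(0) = 0 (Dirichlet) and u'(1/3) = -2 (Neumann). Define V = {v ∈ H^1(0, 1/3) : v(0) = 0}. Then [u' v]_0^1/3 = u'(1/3)·v(1/3) − u'(0)·0 = − 2·v(1/3).
Weak formulation: find u (satisfying any essential BC) such that ∫_0^1/3 u'(x) v'(x) dx = ∫_0^1/3 f v dx − 2·v(1/3) for all v ∈ V (Dirichlet at 0 absorbed into V; Neumann datum at x = 1/3 contributes the boundary term).
Substituting f(x) = 3*x^2 + 1, the right-hand side is ∫_0^1/3 (3*x^2 + 1) v dx − 2·v(1/3).


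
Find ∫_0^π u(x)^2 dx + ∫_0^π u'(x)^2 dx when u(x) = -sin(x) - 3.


||u||_{H^1(0,π)}^2 = 12 + 10*π

u'(x) = -cos(x).
Expand u² and (u')² and integrate term by term on (0, π), using: for integers n ≥ 1, ∫_0^π sin²(nx) dx = ∫_0^π cos²(nx) dx = π/2; for n ≠ n', ∫_0^π sin(nx)sin(n'x) dx = ∫_0^π cos(nx)cos(n'x) dx = 0; and by product-to-sum, ∫_0^π sin(nx)cos(n'x) dx = ½∫_0^π [sin((n+n')x) + sin((n−n')x)] dx, which is 0 when n+n' is even and 2n/(n²−n'²) when n+n' is odd (it need not vanish on (0, π)). For the constant mode: ∫_0^π 1 dx = π, ∫_0^π cos(nx) dx = 0, ∫_0^π sin(nx) dx = (1−(−1)^n)/n.
  u² squared terms: (-3)²·∫1 dx = 9·π = 9*π;  (-1)²·∫sin(x)² dx = 1·π/2 = π/2.
  u² cross terms: 2·(-3)·(-1)·∫1·sin(x) dx = 6·(2) = 12.
  So ∫_0^π u² dx = 9*π + π/2 + 12 = 12 + 19*π/2.
  (u')² squared terms: (-1)²·∫cos(x)² dx = 1·π/2 = π/2.
  So ∫_0^π (u')² dx = π/2.
||u||_{H^1}^2 = (12 + 19*π/2) + (π/2) = 12 + 10*π.


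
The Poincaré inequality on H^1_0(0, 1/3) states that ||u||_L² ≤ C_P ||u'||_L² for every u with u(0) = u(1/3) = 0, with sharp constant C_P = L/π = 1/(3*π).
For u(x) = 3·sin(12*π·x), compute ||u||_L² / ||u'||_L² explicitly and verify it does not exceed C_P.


||u||_L² / ||u'||_L² = 1/(12*π) < C_P = 1/(3*π).

u(x) = 3·sin(12*π·x), so u'(x) = 36*π*cos(12*π*x).
Writing u(x) = A·sin(kπx/L) with A = 3 and k = 4, use ∫_0^L sin²(kπx/L) dx = L/2 and ∫_0^L cos²(kπx/L) dx = L/2.
u² = 9·sin²(12*π·x) and (u')² = 1296*π^2·cos²(12*π·x), and each of sin², cos² integrates to L/2 = 1/6 over (0, 1/3).
∫_0^1/3 u² dx = 3/2, so ||u||_L² = sqrt(6)/2.
∫_0^1/3 (u')² dx = 216*π^2, so ||u'||_L² = 6*sqrt(6)*π.
Ratio ||u||_L² / ||u'||_L² = 1/(12*π).
Sharp Poincaré constant on H^1_0(0, 1/3) is C_P = L/π = 1/(3*π), achieved by sin(3*π·x).
This is the k = 4 harmonic; the ratio L/(kπ) is strictly less than C_P = L/π, consistent with the sharp inequality ||u||_L² ≤ C_P ||u'||_L².


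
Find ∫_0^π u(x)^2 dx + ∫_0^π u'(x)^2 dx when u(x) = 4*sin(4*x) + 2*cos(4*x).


||u||_{H^1(0,π)}^2 = 170*π

u'(x) = -8*sin(4*x) + 16*cos(4*x).
Expand u² and (u')² and integrate term by term on (0, π), using: for integers n ≥ 1, ∫_0^π sin²(nx) dx = ∫_0^π cos²(nx) dx = π/2; for n ≠ n', ∫_0^π sin(nx)sin(n'x) dx = ∫_0^π cos(nx)cos(n'x) dx = 0; and by product-to-sum, ∫_0^π sin(nx)cos(n'x) dx = ½∫_0^π [sin((n+n')x) + sin((n−n')x)] dx, which is 0 when n+n' is even and 2n/(n²−n'²) when n+n' is odd (it need not vanish on (0, π)).
  u² squared terms: (2)²·∫cos(4x)² dx = 4·π/2 = 2*π;  (4)²·∫sin(4x)² dx = 16·π/2 = 8*π.
  u² cross terms: 2·(2)·(4)·∫cos(4x)·sin(4x) dx = 16·(0) = 0.
  So ∫_0^π u² dx = 2*π + 8*π + 0 = 10*π.
  (u')² squared terms: (-8)²·∫sin(4x)² dx = 64·π/2 = 32*π;  (16)²·∫cos(4x)² dx = 256·π/2 = 128*π.
  (u')² cross terms: 2·(-8)·(16)·∫sin(4x)·cos(4x) dx = -256·(0) = 0.
  So ∫_0^π (u')² dx = 32*π + 128*π + 0 = 160*π.
||u||_{H^1}^2 = (10*π) + (160*π) = 170*π.


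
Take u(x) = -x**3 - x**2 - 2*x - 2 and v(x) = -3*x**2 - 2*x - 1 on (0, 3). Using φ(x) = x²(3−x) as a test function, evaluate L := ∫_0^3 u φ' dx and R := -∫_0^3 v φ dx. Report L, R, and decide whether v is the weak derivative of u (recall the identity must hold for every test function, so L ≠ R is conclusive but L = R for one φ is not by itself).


LHS = 1107/10, RHS = 2079/20. No, v is not the weak derivative of u.

u(x) = -x**3 - x**2 - 2*x - 2, classical derivative u'(x) = -3*x**2 - 2*x - 2.
φ(x) = x²(3−x), so φ'(x) = 3*x*(2 - x).
Note φ(0) = φ(3) = 0, so the boundary term u·φ vanishes.
LHS = ∫_0^3 u(x) φ'(x) dx = ∫_0^3 (3*x^5 - 3*x^4 - 6*x^2 - 12*x) dx. Term by term:
  ∫_0^3 3*x^5 dx = 729/2;  ∫_0^3 -3*x^4 dx = -729/5;  ∫_0^3 -6*x^2 dx = -54;
  ∫_0^3 -12*x dx = -54.
Sum: 729/2 − 729/5 − 54 − 54 = 1107/10.
So LHS = 1107/10.
∫_0^3 v(x) φ(x) dx = ∫_0^3 (3*x^5 - 7*x^4 - 5*x^3 - 3*x^2) dx. Term by term:
  ∫_0^3 3*x^5 dx = 729/2;  ∫_0^3 -7*x^4 dx = -1701/5;  ∫_0^3 -5*x^3 dx = -405/4;
  ∫_0^3 -3*x^2 dx = -27.
Sum: 729/2 − 1701/5 − 405/4 − 27 = -2079/20.
So RHS = -∫_0^3 v(x) φ(x) dx = 2079/20.
LHS − RHS = 27/4 ≠ 0, so the identity fails.
(For a valid weak derivative the identity must hold for EVERY test function, in particular this one. The failure shows v is NOT the weak derivative of u.)
Correct weak derivative would be u'(x) = -3*x**2 - 2*x - 2.


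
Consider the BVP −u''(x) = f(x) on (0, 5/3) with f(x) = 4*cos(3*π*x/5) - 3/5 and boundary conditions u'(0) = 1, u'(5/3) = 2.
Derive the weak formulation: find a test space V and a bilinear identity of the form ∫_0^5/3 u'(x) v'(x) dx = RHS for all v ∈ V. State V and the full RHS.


V = H^1(0, 5/3) (v unrestricted at boundary; u is determined up to an additive constant); weak form: ∫_0^5/3 u'v' dx = ∫_0^5/3 (4*cos(3*π*x/5) - 3/5) v dx + 2·v(5/3) − v(0) for all v ∈ V.

Multiply both sides by a test function v and integrate from 0 to 5/3:
  ∫_0^5/3 −u''(x) v(x) dx = ∫_0^5/3 f(x) v(x) dx.
Integrate the LHS by parts once:
  ∫_0^5/3 −u'' v dx = −[u'(x) v(x)]_0^5/3 + ∫_0^5/3 u'(x) v'(x) dx.
Thus ∫_0^5/3 u'(x) v'(x) dx = ∫_0^5/3 f(x) v(x) dx + [u'(x) v(x)]_0^5/3.
Choose V so that boundary terms are either known or forced to vanish.
u has inhomogeneous Neumann u'(0) = 1, u'(5/3) = 2. [u' v]_0^5/3 = (2)·v(5/3) − (1)·v(0) = 2·v(5/3) − v(0). Take V = H^1(0, 5/3); boundary term becomes part of RHS.
Weak formulation: find u (satisfying any essential BC) such that ∫_0^5/3 u'(x) v'(x) dx = ∫_0^5/3 f v dx + 2·v(5/3) − v(0) for all v ∈ V (Neumann data are natural BCs: they enter the RHS as boundary terms).
Substituting f(x) = 4*cos(3*π*x/5) - 3/5, the right-hand side is ∫_0^5/3 (4*cos(3*π*x/5) - 3/5) v dx + 2·v(5/3) − v(0).
Compatibility check (pure Neumann): taking v ≡ 1 ∈ V gives 0 = ∫_0^5/3 f dx + (2) − (1), i.e. ∫_0^5/3 f dx must equal u'(0) − u'(5/3) = -1. Indeed ∫_0^5/3 (4*cos(3*π*x/5) - 3/5) dx = -1, so the data are compatible. The solution is then unique only up to an additive constant (fix it e.g. by requiring ∫_0^5/3 u dx = 0).


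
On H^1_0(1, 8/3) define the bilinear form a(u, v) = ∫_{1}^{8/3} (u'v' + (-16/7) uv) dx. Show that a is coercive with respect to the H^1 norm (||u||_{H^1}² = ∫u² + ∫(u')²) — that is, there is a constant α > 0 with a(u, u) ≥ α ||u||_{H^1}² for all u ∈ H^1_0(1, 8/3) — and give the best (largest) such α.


α = (-400 + 63*π^2)/(7*(25 + 9*π^2))

Coercivity of a(·,·) on H^1_0(1, 8/3) means a(u, u) ≥ α ||u||_{H^1}² for every u ∈ H^1_0.
The interval has length L = 5/3, and Poincaré/coercivity depend only on L. Here a(u, u) = ∫(u')² + (-16/7)·∫u².
Here c = -16/7 < 0 with |c| < (π/L)² = 9*π^2/25, so coercivity still holds. The condition a(u,u) ≥ α||u||_{H^1}² reads (1−α)∫(u')² ≥ (α−c)∫u². Any admissible α is ≤ 1 (rapidly oscillating u have ∫u²/∫(u')² → 0), and α = 1 would force 0 ≥ (1−c)∫u², impossible since c < 1; so 1−α > 0. By the sharp Poincaré inequality on H^1_0 of an interval of length L, ∫(u')² ≥ (π/L)²∫u² with equality for the first sine mode sin(π(x−x₀)/L) (x₀ the left endpoint), so the inequality holds for all u iff (1−α)(π/L)² ≥ α − c, i.e. α ≤ ((π/L)² + c)/((π/L)² + 1) = (1 + c(L/π)²)/(1 + (L/π)²). (Direct route, valid since c ≤ 0: Poincaré gives c∫u² ≥ c(L/π)²∫(u')², so a(u,u) ≥ (1 + c(L/π)²)∫(u')², while ||u||_{H^1}² ≤ (1 + (L/π)²)∫(u')²; dividing yields the same α.) With (π/L)² = 9*π^2/25 and c = -16/7, the largest admissible constant is α = ((π/L)² + c)/((π/L)² + 1).
Simplifying, α = (-400 + 63*π^2)/(7*(25 + 9*π^2)).


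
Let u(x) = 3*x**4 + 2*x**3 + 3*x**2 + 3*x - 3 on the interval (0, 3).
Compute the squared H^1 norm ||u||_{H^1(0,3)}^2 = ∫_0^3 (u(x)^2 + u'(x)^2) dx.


||u||_{H^1}^2 = 4030668/35

The H^1 norm (squared) on an interval (0, L) is
  ||u||_{H^1}^2 = ∫_0^L u(x)^2 dx + ∫_0^L u'(x)^2 dx.
Compute u'(x) = 12*x**3 + 6*x**2 + 6*x + 3.
Then u(x)^2 = 9*x**8 + 12*x**7 + 22*x**6 + 30*x**5 + 3*x**4 + 6*x**3 - 9*x**2 - 18*x + 9 and u'(x)^2 = 144*x**6 + 144*x**5 + 180*x**4 + 144*x**3 + 72*x**2 + 36*x + 9.
Integrate each monomial from 0 to 3 using ∫_0^3 c·x^n dx = c·3^(n+1)/(n+1):
  ∫_0^3 u(x)^2 dx = ∫_0^3 (9*x^8 + 12*x^7 + 22*x^6 + 30*x^5 + 3*x^4 + 6*x^3 - 9*x^2 - 18*x + 9) dx. Term by term:
    ∫_0^3 9*x^8 dx = 19683;  ∫_0^3 12*x^7 dx = 19683/2;  ∫_0^3 22*x^6 dx = 48114/7;
    ∫_0^3 30*x^5 dx = 3645;  ∫_0^3 3*x^4 dx = 729/5;  ∫_0^3 6*x^3 dx = 243/2;
    ∫_0^3 -9*x^2 dx = -81;  ∫_0^3 -18*x dx = -81;  ∫_0^3 9 dx = 27.
  Sum: 19683 + 19683/2 + 48114/7 + 3645 + 729/5 + 243/2 − 81 − 81 + 27 = 1406133/35.
  ∫_0^3 u'(x)^2 dx = ∫_0^3 (144*x^6 + 144*x^5 + 180*x^4 + 144*x^3 + 72*x^2 + 36*x + 9) dx. Term by term:
    ∫_0^3 144*x^6 dx = 314928/7;  ∫_0^3 144*x^5 dx = 17496;  ∫_0^3 180*x^4 dx = 8748;
    ∫_0^3 144*x^3 dx = 2916;  ∫_0^3 72*x^2 dx = 648;  ∫_0^3 36*x dx = 162;
    ∫_0^3 9 dx = 27.
  Sum: 314928/7 + 17496 + 8748 + 2916 + 648 + 162 + 27 = 524907/7.
Adding: ||u||_{H^1}^2 = 1406133/35 + 524907/7 = 4030668/35.


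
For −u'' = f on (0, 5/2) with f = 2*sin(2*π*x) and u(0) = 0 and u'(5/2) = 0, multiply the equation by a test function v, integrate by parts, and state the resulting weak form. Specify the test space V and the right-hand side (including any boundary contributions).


V = {v ∈ H^1(0, 5/2) : v(0) = 0} (test functions vanish at x = 0 where u is specified); weak form: ∫_0^5/2 u'v' dx = ∫_0^5/2 (2*sin(2*π*x)) v dx for all v ∈ V.

Multiply both sides by a test function v and integrate from 0 to 5/2:
  ∫_0^5/2 −u''(x) v(x) dx = ∫_0^5/2 f(x) v(x) dx.
Integrate the LHS by parts once:
  ∫_0^5/2 −u'' v dx = −[u'(x) v(x)]_0^5/2 + ∫_0^5/2 u'(x) v'(x) dx.
Thus ∫_0^5/2 u'(x) v'(x) dx = ∫_0^5/2 f(x) v(x) dx + [u'(x) v(x)]_0^5/2.
Choose V so that boundary terms are either known or forced to vanish.
Mixed BC: u(0) = 0 (Dirichlet) and u'(5/2) = 0 (Neumann). Define V = {v ∈ H^1(0, 5/2) : v(0) = 0}. Then [u' v]_0^5/2 = u'(5/2)·v(5/2) − u'(0)·0 = 0.
Weak formulation: find u (satisfying any essential BC) such that ∫_0^5/2 u'(x) v'(x) dx = ∫_0^5/2 f v dx for all v ∈ V (Dirichlet at 0 absorbed into V; the Neumann datum at x = 5/2 is zero, so no boundary term remains).
Substituting f(x) = 2*sin(2*π*x), the right-hand side is ∫_0^5/2 (2*sin(2*π*x)) v dx.


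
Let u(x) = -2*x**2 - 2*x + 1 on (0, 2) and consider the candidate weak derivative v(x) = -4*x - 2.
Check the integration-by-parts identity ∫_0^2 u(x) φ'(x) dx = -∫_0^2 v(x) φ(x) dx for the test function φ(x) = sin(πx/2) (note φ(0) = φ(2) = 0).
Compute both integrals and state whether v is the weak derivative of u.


LHS = 24/π, RHS = 24/π. Yes, v = u' weakly.

u(x) = -2*x**2 - 2*x + 1, classical derivative u'(x) = -4*x - 2.
φ(x) = sin(πx/2), so φ'(x) = π*cos(π*x/2)/2.
Note φ(0) = φ(2) = 0, so the boundary term u·φ vanishes.
LHS = ∫_0^2 u(x) φ'(x) dx = ∫_0^2 (-π*x^2*cos(π*x/2) - π*x*cos(π*x/2) + π*cos(π*x/2)/2) dx. Term by term:
  ∫_0^2 π*cos(π*x/2)/2 dx = 0;  ∫_0^2 -π*x*cos(π*x/2) dx = 8/π;  ∫_0^2 -π*x^2*cos(π*x/2) dx = 16/π.
Sum: 0 + 8/π + 16/π = 24/π.
So LHS = 24/π.
∫_0^2 v(x) φ(x) dx = ∫_0^2 (-4*x*sin(π*x/2) - 2*sin(π*x/2)) dx. Term by term:
  ∫_0^2 -2*sin(π*x/2) dx = -8/π;  ∫_0^2 -4*x*sin(π*x/2) dx = -16/π.
Sum: -8/π − 16/π = -24/π.
So RHS = -∫_0^2 v(x) φ(x) dx = 24/π.
LHS = RHS, so the identity holds for this test φ.
Moreover u is smooth here and v(x) = u'(x) = -4*x - 2 pointwise, so the identity holds for every test function. Hence v is the weak derivative of u.


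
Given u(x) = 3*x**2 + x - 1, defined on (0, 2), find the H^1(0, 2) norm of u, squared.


||u||_{H^1}^2 = 2824/15

The H^1 norm (squared) on an interval (0, L) is
  ||u||_{H^1}^2 = ∫_0^L u(x)^2 dx + ∫_0^L u'(x)^2 dx.
Compute u'(x) = 6*x + 1.
Then u(x)^2 = 9*x**4 + 6*x**3 - 5*x**2 - 2*x + 1 and u'(x)^2 = 36*x**2 + 12*x + 1.
Integrate each monomial from 0 to 2 using ∫_0^2 c·x^n dx = c·2^(n+1)/(n+1):
  ∫_0^2 u(x)^2 dx = ∫_0^2 (9*x^4 + 6*x^3 - 5*x^2 - 2*x + 1) dx. Term by term:
    ∫_0^2 9*x^4 dx = 288/5;  ∫_0^2 6*x^3 dx = 24;  ∫_0^2 -5*x^2 dx = -40/3;
    ∫_0^2 -2*x dx = -4;  ∫_0^2 1 dx = 2.
  Sum: 288/5 + 24 − 40/3 − 4 + 2 = 994/15.
  ∫_0^2 u'(x)^2 dx = ∫_0^2 (36*x^2 + 12*x + 1) dx. Term by term:
    ∫_0^2 36*x^2 dx = 96;  ∫_0^2 12*x dx = 24;  ∫_0^2 1 dx = 2.
  Sum: 96 + 24 + 2 = 122.
Adding: ||u||_{H^1}^2 = 994/15 + 122 = 2824/15.


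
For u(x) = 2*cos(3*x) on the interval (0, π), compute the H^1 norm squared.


||u||_{H^1(0,π)}^2 = 20*π

u'(x) = -6*sin(3*x).
Expand u² and (u')² and integrate term by term on (0, π), using: for integers n ≥ 1, ∫_0^π sin²(nx) dx = ∫_0^π cos²(nx) dx = π/2; for n ≠ n', ∫_0^π sin(nx)sin(n'x) dx = ∫_0^π cos(nx)cos(n'x) dx = 0; and by product-to-sum, ∫_0^π sin(nx)cos(n'x) dx = ½∫_0^π [sin((n+n')x) + sin((n−n')x)] dx, which is 0 when n+n' is even and 2n/(n²−n'²) when n+n' is odd (it need not vanish on (0, π)).
  u² squared terms: (2)²·∫cos(3x)² dx = 4·π/2 = 2*π.
  So ∫_0^π u² dx = 2*π.
  (u')² squared terms: (-6)²·∫sin(3x)² dx = 36·π/2 = 18*π.
  So ∫_0^π (u')² dx = 18*π.
||u||_{H^1}^2 = (2*π) + (18*π) = 20*π.


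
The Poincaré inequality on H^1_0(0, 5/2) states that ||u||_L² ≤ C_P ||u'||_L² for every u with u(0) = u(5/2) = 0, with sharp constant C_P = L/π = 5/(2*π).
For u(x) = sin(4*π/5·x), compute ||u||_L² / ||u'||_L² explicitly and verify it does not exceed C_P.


||u||_L² / ||u'||_L² = 5/(4*π) < C_P = 5/(2*π).

u(x) = sin(4*π/5·x), so u'(x) = 4*π*cos(4*π*x/5)/5.
Writing u(x) = A·sin(kπx/L) with A = 1 and k = 2, use ∫_0^L sin²(kπx/L) dx = L/2 and ∫_0^L cos²(kπx/L) dx = L/2.
u² = 1·sin²(4*π/5·x) and (u')² = 16*π^2/25·cos²(4*π/5·x), and each of sin², cos² integrates to L/2 = 5/4 over (0, 5/2).
∫_0^5/2 u² dx = 5/4, so ||u||_L² = sqrt(5)/2.
∫_0^5/2 (u')² dx = 4*π^2/5, so ||u'||_L² = 2*sqrt(5)*π/5.
Ratio ||u||_L² / ||u'||_L² = 5/(4*π).
Sharp Poincaré constant on H^1_0(0, 5/2) is C_P = L/π = 5/(2*π), achieved by sin(2*π/5·x).
This is the k = 2 harmonic; the ratio L/(kπ) is strictly less than C_P = L/π, consistent with the sharp inequality ||u||_L² ≤ C_P ||u'||_L².


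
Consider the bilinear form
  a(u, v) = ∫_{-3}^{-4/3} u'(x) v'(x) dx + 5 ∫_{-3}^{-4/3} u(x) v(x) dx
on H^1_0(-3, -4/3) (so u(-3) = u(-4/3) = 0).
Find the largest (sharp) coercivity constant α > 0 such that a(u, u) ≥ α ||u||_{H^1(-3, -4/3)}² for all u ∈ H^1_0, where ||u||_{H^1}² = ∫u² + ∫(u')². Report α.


α = 1

Coercivity of a(·,·) on H^1_0(-3, -4/3) means a(u, u) ≥ α ||u||_{H^1}² for every u ∈ H^1_0.
The interval has length L = 5/3, and Poincaré/coercivity depend only on L. Here a(u, u) = ∫(u')² + (5)·∫u².
Here c = 5 ≥ 1, so a(u,u) = ∫(u')² + c∫u² ≥ ∫(u')² + ∫u² = ||u||_{H^1}², i.e. α = 1 works. No larger α is possible: a(u,u) ≥ α||u||_{H^1}² means (1−α)∫(u')² ≥ (α−c)∫u², and for the modes u_n = sin(nπ(x−x₀)/L) (x₀ the left endpoint) one has ∫u_n²/∫(u_n')² = (L/(nπ))² → 0, so a(u_n,u_n)/||u_n||_{H^1}² → 1. Hence the optimal constant is α = 1.
Therefore α = 1.


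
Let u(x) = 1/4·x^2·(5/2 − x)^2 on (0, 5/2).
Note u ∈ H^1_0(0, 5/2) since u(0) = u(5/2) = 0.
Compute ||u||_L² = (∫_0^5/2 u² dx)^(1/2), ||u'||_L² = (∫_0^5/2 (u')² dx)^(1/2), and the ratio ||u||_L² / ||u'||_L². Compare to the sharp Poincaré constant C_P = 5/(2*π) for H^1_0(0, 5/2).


||u||_L² / ||u'||_L² = 5*sqrt(3)/12 < C_P = 5/(2*π).

u(x) = 1/4·x^2·(5/2 − x)^2, so u'(x) = x*(2*x - 5)*(4*x - 5)/8.
u(x) = 1/4·x^2·(5/2 − x)^2 vanishes at x = 0 and x = 5/2, so u ∈ H^1_0(0, 5/2). Differentiate via the product rule and integrate the resulting polynomials term by term.
  ∫_0^5/2 u² dx = ∫_0^5/2 (x^8/16 - 5*x^7/8 + 75*x^6/32 - 125*x^5/32 + 625*x^4/256) dx. Term by term:
    ∫_0^5/2 x^8/16 dx = 1953125/73728;  ∫_0^5/2 -5*x^7/8 dx = -1953125/16384;  ∫_0^5/2 75*x^6/32 dx = 5859375/28672;
    ∫_0^5/2 -125*x^5/32 dx = -1953125/12288;  ∫_0^5/2 625*x^4/256 dx = 390625/8192.
  Sum: 1953125/73728 − 1953125/16384 + 5859375/28672 − 1953125/12288 + 390625/8192 = 390625/1032192.
  ∫_0^5/2 (u')² dx = ∫_0^5/2 (x^6 - 15*x^5/2 + 325*x^4/16 - 375*x^3/16 + 625*x^2/64) dx. Term by term:
    ∫_0^5/2 x^6 dx = 78125/896;  ∫_0^5/2 -15*x^5/2 dx = -78125/256;  ∫_0^5/2 325*x^4/16 dx = 203125/512;
    ∫_0^5/2 -375*x^3/16 dx = -234375/1024;  ∫_0^5/2 625*x^2/64 dx = 78125/1536.
  Sum: 78125/896 − 78125/256 + 203125/512 − 234375/1024 + 78125/1536 = 15625/21504.
∫_0^5/2 u² dx = 390625/1032192, so ||u||_L² = 625*sqrt(7)/2688.
∫_0^5/2 (u')² dx = 15625/21504, so ||u'||_L² = 125*sqrt(21)/672.
Ratio ||u||_L² / ||u'||_L² = 5*sqrt(3)/12.
Sharp Poincaré constant on H^1_0(0, 5/2) is C_P = L/π = 5/(2*π), achieved by sin(2*π/5·x).
A polynomial bump cannot attain the sharp Poincaré constant (only the first sine eigenfunction does), so the ratio is strictly less than C_P, consistent with ||u||_L² ≤ C_P ||u'||_L².
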